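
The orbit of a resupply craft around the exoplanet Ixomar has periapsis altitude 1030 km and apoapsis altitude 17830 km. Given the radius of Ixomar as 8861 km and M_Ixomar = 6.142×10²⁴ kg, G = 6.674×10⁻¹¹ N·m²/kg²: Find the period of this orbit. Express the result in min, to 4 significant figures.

μ = GM = 6.674×10⁻¹¹ × 6.142×10²⁴ = 4.099×10¹⁴ m³/s².
r_p = 8861 + 1030 = 9891.0 km = 9.8910×10⁶ m.
r_a = 8861 + 17830 = 26691 km = 2.6691×10⁷ m.
Semi-major axis a = (r_p + r_a)/2 = (9891.0 + 26691)/2 = 18291 km = 1.829×10⁷ m.
By Kepler's third law T = 2π√(a³/μ) = 2π × 3.864×10³ = 2.428×10⁴ s.
= 404.6 min.

T ≈ 404.6 min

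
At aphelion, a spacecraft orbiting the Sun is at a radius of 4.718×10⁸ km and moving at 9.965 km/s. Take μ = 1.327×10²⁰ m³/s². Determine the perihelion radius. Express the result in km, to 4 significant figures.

r_a = 4.718×10¹¹ m.
Specific energy ε = v²/2 − μ/r = -2.316×10⁸ J/kg, so a = −μ/(2ε) = 2.865×10¹¹ m.
The apsides satisfy r_p + r_a = 2a, so the perihelion radius is 2a − r_a = 1.011×10¹¹ m = 1.0114×10⁸ km.

perihelion radius ≈ 1.011×10⁸ km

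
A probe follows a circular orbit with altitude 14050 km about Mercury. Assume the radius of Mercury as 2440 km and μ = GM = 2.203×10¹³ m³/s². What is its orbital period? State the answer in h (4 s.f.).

T ≈ 24.90 h

r = 2440 + 14050 = 16490 km = 1.6490×10⁷ m.
Kepler's third law: T = 2π√(r³/μ) = 2π√((1.649×10⁷)³ / 2.203×10¹³).
r³/μ = 2.035×10⁸ s², so T = 2π × 1.427×10⁴ = 8.964×10⁴ s.
Converting: 8.964×10⁴ s ÷ 3600 = 24.90 h.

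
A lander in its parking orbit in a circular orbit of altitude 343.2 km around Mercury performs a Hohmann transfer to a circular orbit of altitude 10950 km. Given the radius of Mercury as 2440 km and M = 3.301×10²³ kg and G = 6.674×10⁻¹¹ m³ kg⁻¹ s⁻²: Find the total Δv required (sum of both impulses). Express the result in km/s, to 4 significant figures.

μ = GM = 6.674×10⁻¹¹ × 3.301×10²³ = 2.203×10¹³ m³/s².
r₁ = 2440 + 343.2 = 2783.2 km = 2.7832×10⁶ m.
r₂ = 2440 + 10950 = 13390 km = 1.3390×10⁷ m.
Transfer ellipse a_t = (r₁ + r₂)/2 = 8.087×10⁶ m.
At r₁: circular v_c1 = √(μ/r₁) = 2813 m/s; transfer-periherm v_p = √[μ(2/r₁ − 1/a_t)] = 3620 m/s.
Δv₁ = v_p − v_c1 = 806.9 m/s.
At r₂: circular v_c2 = √(μ/r₂) = 1283 m/s; transfer-apoherm v_a = √[μ(2/r₂ − 1/a_t)] = 752.5 m/s.
Δv₂ = v_c2 − v_a = 530.2 m/s.
Total Δv = Δv₁ + Δv₂ = 1337 m/s = 1.337 km/s.

Δv_total ≈ 1.337 km/s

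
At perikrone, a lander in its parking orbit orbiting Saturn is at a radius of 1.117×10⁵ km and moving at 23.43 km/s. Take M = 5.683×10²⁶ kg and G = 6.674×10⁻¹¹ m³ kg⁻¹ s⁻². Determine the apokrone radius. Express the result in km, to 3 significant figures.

apokrone radius ≈ 4.71×10⁵ km

μ = GM = 6.674×10⁻¹¹ × 5.683×10²⁶ = 3.793×10¹⁶ m³/s².
r_p = 1.117×10⁸ m.
Specific energy ε = v²/2 − μ/r = -6.507×10⁷ J/kg, so a = −μ/(2ε) = 2.914×10⁸ m.
The apsides satisfy r_p + r_a = 2a, so the apokrone radius is 2a − r_p = 4.712×10⁸ m = 4.7116×10⁵ km.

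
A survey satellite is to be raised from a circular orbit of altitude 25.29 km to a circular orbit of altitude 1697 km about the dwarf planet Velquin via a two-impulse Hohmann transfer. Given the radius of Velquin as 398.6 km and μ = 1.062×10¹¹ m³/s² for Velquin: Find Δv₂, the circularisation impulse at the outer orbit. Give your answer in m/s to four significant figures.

r₁ = 398.6 + 25.29 = 423.89 km = 4.2389×10⁵ m.
r₂ = 398.6 + 1697 = 2095.6 km = 2.0956×10⁶ m.
Transfer ellipse a_t = (r₁ + r₂)/2 = 1.260×10⁶ m.
At r₁: circular v_c1 = √(μ/r₁) = 500.5 m/s; transfer-periapsis v_p = √[μ(2/r₁ − 1/a_t)] = 645.6 m/s.
At r₂: circular v_c2 = √(μ/r₂) = 225.1 m/s; transfer-apoapsis v_a = √[μ(2/r₂ − 1/a_t)] = 130.6 m/s.
Δv₂ = v_c2 − v_a = 94.53 m/s.

Δv ≈ 94.53 m/s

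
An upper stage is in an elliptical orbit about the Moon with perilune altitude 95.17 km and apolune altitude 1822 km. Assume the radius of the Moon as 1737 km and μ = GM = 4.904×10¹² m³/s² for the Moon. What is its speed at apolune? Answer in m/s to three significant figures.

r_p = 1737 + 95.17 = 1832.2 km = 1.8322×10⁶ m.
r_a = 1737 + 1822 = 3559.0 km = 3.5590×10⁶ m.
Semi-major axis a = (r_p + r_a)/2 = 2695.6 km = 2.696×10⁶ m.
Vis-viva: v² = μ(2/r − 1/a) = 4.904×10¹² × (5.620×10⁻⁷ − 3.710×10⁻⁷) = 9.366×10⁵ m²/s².
v = 967.8 m/s.

v ≈ 968 m/s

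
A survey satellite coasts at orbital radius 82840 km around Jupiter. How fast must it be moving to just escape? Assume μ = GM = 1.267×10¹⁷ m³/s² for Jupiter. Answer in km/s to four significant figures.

r = 82840 km = 8.284×10⁷ m.
Escape speed v_esc = √(2μ/r) = √(2 × 1.267×10¹⁷ / 8.284×10⁷) = √(3.059×10⁹) = 55310 m/s.
= 55.31 km/s.

v_esc ≈ 55.31 km/s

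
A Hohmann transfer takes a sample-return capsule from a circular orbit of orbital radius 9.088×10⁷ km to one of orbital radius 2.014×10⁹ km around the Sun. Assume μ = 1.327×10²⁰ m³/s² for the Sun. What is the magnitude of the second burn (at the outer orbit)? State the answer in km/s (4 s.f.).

Δv ≈ 5.732 km/s

r₁ = 9.088×10⁷ km = 9.088×10¹⁰ m.
r₂ = 2.014×10⁹ km = 2.014×10¹² m.
Transfer ellipse a_t = (r₁ + r₂)/2 = 1.052×10¹² m.
At r₁: circular v_c1 = √(μ/r₁) = 38210 m/s; transfer-perihelion v_p = √[μ(2/r₁ − 1/a_t)] = 52860 m/s.
At r₂: circular v_c2 = √(μ/r₂) = 8117 m/s; transfer-aphelion v_a = √[μ(2/r₂ − 1/a_t)] = 2385 m/s.
Δv₂ = v_c2 − v_a = 5732 m/s.
= 5.732 km/s.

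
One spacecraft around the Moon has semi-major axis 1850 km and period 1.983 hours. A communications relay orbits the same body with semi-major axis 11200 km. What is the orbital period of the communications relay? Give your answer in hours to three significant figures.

T₂ ≈ 29.5 hours

Kepler's third law: T² ∝ a³, so T₂ = T₁ (a₂/a₁)^(3/2).
a₂/a₁ = 6.054, (a₂/a₁)^(3/2) = 14.90.
T₂ = 1.983 × 14.90 = 29.54 hours.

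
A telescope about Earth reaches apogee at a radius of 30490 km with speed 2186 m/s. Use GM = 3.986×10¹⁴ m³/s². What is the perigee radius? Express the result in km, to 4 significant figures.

r_a = 3.049×10⁷ m.
Specific energy ε = v²/2 − μ/r = -1.068×10⁷ J/kg, so a = −μ/(2ε) = 1.865×10⁷ m.
The apsides satisfy r_p + r_a = 2a, so the perigee radius is 2a − r_a = 6.819×10⁶ m = 6818.7 km.

perigee radius ≈ 6819 km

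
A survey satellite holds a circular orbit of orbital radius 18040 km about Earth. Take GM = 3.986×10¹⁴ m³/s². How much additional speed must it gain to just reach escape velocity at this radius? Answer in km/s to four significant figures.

r = 18040 km = 1.804×10⁷ m.
Circular speed v_c = √(μ/r) = 4701 m/s.
Escape speed v_esc = √(2μ/r) = √2 × v_c = 6648 m/s.
Δv = v_esc − v_c = 1947 m/s = 1.947 km/s.

Δv ≈ 1.947 km/s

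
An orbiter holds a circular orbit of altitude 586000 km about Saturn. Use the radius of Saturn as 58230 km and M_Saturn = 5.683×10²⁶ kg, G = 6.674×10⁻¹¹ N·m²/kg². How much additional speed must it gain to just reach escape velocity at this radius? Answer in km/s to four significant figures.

μ = GM = 6.674×10⁻¹¹ × 5.683×10²⁶ = 3.793×10¹⁶ m³/s².
r = 58230 + 586000 = 644230 km = 6.4423×10⁸ m.
Circular speed v_c = √(μ/r) = 7673 m/s.
Escape speed v_esc = √(2μ/r) = √2 × v_c = 10850 m/s.
Δv = v_esc − v_c = 3178 m/s = 3.178 km/s.

Δv ≈ 3.178 km/s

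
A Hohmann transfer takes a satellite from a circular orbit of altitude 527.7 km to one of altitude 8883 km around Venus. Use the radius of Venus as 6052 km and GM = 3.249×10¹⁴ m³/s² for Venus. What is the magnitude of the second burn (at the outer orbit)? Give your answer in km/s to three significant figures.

r₁ = 6052 + 527.7 = 6579.7 km = 6.5797×10⁶ m.
r₂ = 6052 + 8883 = 14935 km = 1.4935×10⁷ m.
Transfer ellipse a_t = (r₁ + r₂)/2 = 1.076×10⁷ m.
At r₁: circular v_c1 = √(μ/r₁) = 7027 m/s; transfer-periapsis v_p = √[μ(2/r₁ − 1/a_t)] = 8280 m/s.
At r₂: circular v_c2 = √(μ/r₂) = 4664 m/s; transfer-apoapsis v_a = √[μ(2/r₂ − 1/a_t)] = 3648 m/s.
Δv₂ = v_c2 − v_a = 1016 m/s.
= 1.016 km/s.

Δv ≈ 1.02 km/s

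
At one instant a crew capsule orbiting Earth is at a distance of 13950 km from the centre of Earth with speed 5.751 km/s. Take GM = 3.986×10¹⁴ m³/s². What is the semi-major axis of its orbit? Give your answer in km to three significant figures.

a ≈ 16600 km

r = 1.395×10⁷ m.
Specific orbital energy ε = v²/2 − μ/r = (5751)²/2 − 3.986×10¹⁴/1.395×10⁷ = -1.204×10⁷ J/kg.
Since ε = −μ/(2a), a = −μ/(2ε) = 1.656×10⁷ m = 16558 km.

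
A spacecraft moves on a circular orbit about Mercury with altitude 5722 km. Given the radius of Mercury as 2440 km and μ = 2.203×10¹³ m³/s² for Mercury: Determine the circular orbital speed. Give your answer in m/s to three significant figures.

v ≈ 1640 m/s

r = 2440 + 5722 = 8162.0 km = 8.1620×10⁶ m.
For a circular orbit v = √(μ/r) = √(2.203×10¹³ / 8.162×10⁶) = √(2.699×10⁶) = 1643 m/s.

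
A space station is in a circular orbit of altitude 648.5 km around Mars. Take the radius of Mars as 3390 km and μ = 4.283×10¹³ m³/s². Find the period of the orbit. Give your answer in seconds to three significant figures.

T ≈ 7790 seconds

r = 3390 + 648.5 = 4038.5 km = 4.0385×10⁶ m.
Kepler's third law: T = 2π√(r³/μ) = 2π√((4.038×10⁶)³ / 4.283×10¹³).
r³/μ = 1.538×10⁶ s², so T = 2π × 1.240×10³ = 7.792×10³ s.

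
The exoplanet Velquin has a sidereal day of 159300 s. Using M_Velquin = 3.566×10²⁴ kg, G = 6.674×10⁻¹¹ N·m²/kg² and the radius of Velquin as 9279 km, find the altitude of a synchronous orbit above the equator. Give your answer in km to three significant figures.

μ = GM = 6.674×10⁻¹¹ × 3.566×10²⁴ = 2.380×10¹⁴ m³/s².
A synchronous orbit has period T, so by Kepler's third law a = (μT²/4π²)^(1/3).
μT²/4π² = 2.380×10¹⁴ × (1.593×10⁵)² / 39.48 = 1.530×10²³ m³.
a = 5.348×10⁷ m = 53483 km.
Altitude h = a − R = 53483 − 9279 = 44204 km.

h_sync ≈ 44200 km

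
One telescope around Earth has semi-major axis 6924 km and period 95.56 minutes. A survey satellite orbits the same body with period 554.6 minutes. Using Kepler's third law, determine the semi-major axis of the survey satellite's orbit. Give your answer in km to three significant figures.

a₂ ≈ 22400 km

Kepler's third law: a³ ∝ T², so a₂ = a₁ (T₂/T₁)^(2/3).
T₂/T₁ = 5.804, (T₂/T₁)^(2/3) = 3.230.
a₂ = 6924 × 3.230 = 22360 km.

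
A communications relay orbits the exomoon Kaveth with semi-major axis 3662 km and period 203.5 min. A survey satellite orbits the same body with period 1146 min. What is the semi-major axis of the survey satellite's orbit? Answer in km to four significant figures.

a₂ ≈ 11590 km

Kepler's third law: a³ ∝ T², so a₂ = a₁ (T₂/T₁)^(2/3).
T₂/T₁ = 5.631, (T₂/T₁)^(2/3) = 3.165.
a₂ = 3662 × 3.165 = 11590 km.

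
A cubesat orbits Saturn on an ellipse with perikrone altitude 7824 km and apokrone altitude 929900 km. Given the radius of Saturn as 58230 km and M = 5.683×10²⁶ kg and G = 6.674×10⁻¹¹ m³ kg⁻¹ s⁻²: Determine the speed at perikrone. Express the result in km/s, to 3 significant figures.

μ = GM = 6.674×10⁻¹¹ × 5.683×10²⁶ = 3.793×10¹⁶ m³/s².
r_p = 58230 + 7824 = 66054 km = 6.6054×10⁷ m.
r_a = 58230 + 929900 = 988130 km = 9.8813×10⁸ m.
Semi-major axis a = (r_p + r_a)/2 = 5.2709×10⁵ km = 5.271×10⁸ m.
Vis-viva: v² = μ(2/r − 1/a) = 3.793×10¹⁶ × (3.028×10⁻⁸ − 1.897×10⁻⁹) = 1.076×10⁹ m²/s².
v = 32810 m/s = 32.81 km/s.

v ≈ 32.8 km/s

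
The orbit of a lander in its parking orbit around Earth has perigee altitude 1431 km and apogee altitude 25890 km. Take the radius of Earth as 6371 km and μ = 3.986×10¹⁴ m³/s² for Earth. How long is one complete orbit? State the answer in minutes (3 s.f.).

r_p = 6371 + 1431 = 7802.0 km = 7.8020×10⁶ m.
r_a = 6371 + 25890 = 32261 km = 3.2261×10⁷ m.
Semi-major axis a = (r_p + r_a)/2 = (7802.0 + 32261)/2 = 20032 km = 2.003×10⁷ m.
By Kepler's third law T = 2π√(a³/μ) = 2π × 4.491×10³ = 2.822×10⁴ s.
= 470.3 minutes.

T ≈ 470 minutes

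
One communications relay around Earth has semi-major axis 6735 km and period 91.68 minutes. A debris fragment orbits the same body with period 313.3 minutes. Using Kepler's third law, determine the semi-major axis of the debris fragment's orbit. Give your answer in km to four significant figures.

a₂ ≈ 15280 km

Kepler's third law: a³ ∝ T², so a₂ = a₁ (T₂/T₁)^(2/3).
T₂/T₁ = 3.417, (T₂/T₁)^(2/3) = 2.269.
a₂ = 6735 × 2.269 = 15280 km.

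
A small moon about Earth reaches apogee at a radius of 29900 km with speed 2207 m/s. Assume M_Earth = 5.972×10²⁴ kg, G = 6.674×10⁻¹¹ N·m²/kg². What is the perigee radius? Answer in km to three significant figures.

μ = GM = 6.674×10⁻¹¹ × 5.972×10²⁴ = 3.986×10¹⁴ m³/s².
r_a = 2.990×10⁷ m.
Specific energy ε = v²/2 − μ/r = -1.089×10⁷ J/kg, so a = −μ/(2ε) = 1.829×10⁷ m.
The apsides satisfy r_p + r_a = 2a, so the perigee radius is 2a − r_a = 6.684×10⁶ m = 6683.9 km.

perigee radius ≈ 6680 km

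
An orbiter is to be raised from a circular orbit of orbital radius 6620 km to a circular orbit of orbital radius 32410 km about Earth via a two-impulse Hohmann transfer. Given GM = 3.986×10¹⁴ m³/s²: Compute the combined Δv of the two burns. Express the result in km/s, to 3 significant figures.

Δv_total ≈ 3.70 km/s

r₁ = 6620 km = 6.620×10⁶ m.
r₂ = 32410 km = 3.241×10⁷ m.
Transfer ellipse a_t = (r₁ + r₂)/2 = 1.952×10⁷ m.
At r₁: circular v_c1 = √(μ/r₁) = 7760 m/s; transfer-perigee v_p = √[μ(2/r₁ − 1/a_t)] = 10000 m/s.
Δv₁ = v_p − v_c1 = 2240 m/s.
At r₂: circular v_c2 = √(μ/r₂) = 3507 m/s; transfer-apogee v_a = √[μ(2/r₂ − 1/a_t)] = 2043 m/s.
Δv₂ = v_c2 − v_a = 1464 m/s.
Total Δv = Δv₁ + Δv₂ = 3705 m/s = 3.705 km/s.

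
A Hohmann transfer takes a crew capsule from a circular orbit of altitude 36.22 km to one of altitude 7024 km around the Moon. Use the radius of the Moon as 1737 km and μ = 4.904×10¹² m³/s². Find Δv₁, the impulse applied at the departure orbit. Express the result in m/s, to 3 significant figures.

Δv ≈ 482 m/s

r₁ = 1737 + 36.22 = 1773.2 km = 1.7732×10⁶ m.
r₂ = 1737 + 7024 = 8761.0 km = 8.7610×10⁶ m.
Transfer ellipse a_t = (r₁ + r₂)/2 = 5.267×10⁶ m.
At r₁: circular v_c1 = √(μ/r₁) = 1663 m/s; transfer-perilune v_p = √[μ(2/r₁ − 1/a_t)] = 2145 m/s.
Δv₁ = v_p − v_c1 = 481.8 m/s.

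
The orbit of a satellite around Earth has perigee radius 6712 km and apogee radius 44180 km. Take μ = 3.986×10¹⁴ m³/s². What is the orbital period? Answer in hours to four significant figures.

Semi-major axis a = (r_p + r_a)/2 = (6712.0 + 44180)/2 = 25446 km = 2.545×10⁷ m.
By Kepler's third law T = 2π√(a³/μ) = 2π × 6.429×10³ = 4.040×10⁴ s.
= 11.22 hours.

T ≈ 11.22 hours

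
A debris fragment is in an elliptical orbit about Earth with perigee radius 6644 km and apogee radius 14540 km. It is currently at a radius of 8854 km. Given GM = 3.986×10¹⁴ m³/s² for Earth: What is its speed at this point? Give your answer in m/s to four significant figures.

Semi-major axis a = (r_p + r_a)/2 = 10592 km = 1.059×10⁷ m.
Vis-viva: v² = μ(2/r − 1/a) = 3.986×10¹⁴ × (2.259×10⁻⁷ − 9.441×10⁻⁸) = 5.241×10⁷ m²/s².
v = 7239 m/s.

v ≈ 7239 m/s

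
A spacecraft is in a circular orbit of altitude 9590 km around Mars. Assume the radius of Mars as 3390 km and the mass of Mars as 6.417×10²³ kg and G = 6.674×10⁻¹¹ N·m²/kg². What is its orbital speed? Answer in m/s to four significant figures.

μ = GM = 6.674×10⁻¹¹ × 6.417×10²³ = 4.283×10¹³ m³/s².
r = 3390 + 9590 = 12980 km = 1.2980×10⁷ m.
For a circular orbit v = √(μ/r) = √(4.283×10¹³ / 1.298×10⁷) = √(3.299×10⁶) = 1816 m/s.

v ≈ 1816 m/s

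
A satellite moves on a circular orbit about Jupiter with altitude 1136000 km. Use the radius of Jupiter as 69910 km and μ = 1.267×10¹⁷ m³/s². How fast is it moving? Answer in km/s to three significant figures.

v ≈ 10.3 km/s

r = 69910 + 1136000 = 1205900 km = 1.2059×10⁹ m.
For a circular orbit v = √(μ/r) = √(1.267×10¹⁷ / 1.206×10⁹) = √(1.051×10⁸) = 10250 m/s.
That is 10.25 km/s.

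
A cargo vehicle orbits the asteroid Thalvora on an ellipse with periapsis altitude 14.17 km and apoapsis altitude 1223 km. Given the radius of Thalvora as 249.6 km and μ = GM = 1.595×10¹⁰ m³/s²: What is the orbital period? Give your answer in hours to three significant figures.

T ≈ 11.2 hours

r_p = 249.6 + 14.17 = 263.77 km = 2.6377×10⁵ m.
r_a = 249.6 + 1223 = 1472.6 km = 1.4726×10⁶ m.
Semi-major axis a = (r_p + r_a)/2 = (263.77 + 1472.6)/2 = 868.18 km = 8.682×10⁵ m.
By Kepler's third law T = 2π√(a³/μ) = 2π × 6.405×10³ = 4.025×10⁴ s.
= 11.18 hours.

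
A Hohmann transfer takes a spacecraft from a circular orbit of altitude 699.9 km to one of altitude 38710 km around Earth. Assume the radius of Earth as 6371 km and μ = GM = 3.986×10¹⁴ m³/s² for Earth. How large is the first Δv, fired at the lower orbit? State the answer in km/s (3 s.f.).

Δv ≈ 2.36 km/s

r₁ = 6371 + 699.9 = 7070.9 km = 7.0709×10⁶ m.
r₂ = 6371 + 38710 = 45081 km = 4.5081×10⁷ m.
Transfer ellipse a_t = (r₁ + r₂)/2 = 2.608×10⁷ m.
At r₁: circular v_c1 = √(μ/r₁) = 7508 m/s; transfer-perigee v_p = √[μ(2/r₁ − 1/a_t)] = 9872 m/s.
Δv₁ = v_p − v_c1 = 2364 m/s.
= 2.364 km/s.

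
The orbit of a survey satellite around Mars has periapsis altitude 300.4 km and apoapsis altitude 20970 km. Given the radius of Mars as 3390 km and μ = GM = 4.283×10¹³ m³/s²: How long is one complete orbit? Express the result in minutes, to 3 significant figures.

T ≈ 840 minutes

r_p = 3390 + 300.4 = 3690.4 km = 3.6904×10⁶ m.
r_a = 3390 + 20970 = 24360 km = 2.4360×10⁷ m.
Semi-major axis a = (r_p + r_a)/2 = (3690.4 + 24360)/2 = 14025 km = 1.403×10⁷ m.
By Kepler's third law T = 2π√(a³/μ) = 2π × 8.026×10³ = 5.043×10⁴ s.
= 840.5 minutes.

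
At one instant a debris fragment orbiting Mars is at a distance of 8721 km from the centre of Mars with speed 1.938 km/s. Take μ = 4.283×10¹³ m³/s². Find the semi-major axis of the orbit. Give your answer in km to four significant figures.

r = 8.721×10⁶ m.
Vis-viva rearranged: 1/a = 2/r − v²/μ = 2.293×10⁻⁷ − 8.769×10⁻⁸ = 1.416×10⁻⁷ m⁻¹.
a = 7.060×10⁶ m = 7060.2 km.

a ≈ 7060 km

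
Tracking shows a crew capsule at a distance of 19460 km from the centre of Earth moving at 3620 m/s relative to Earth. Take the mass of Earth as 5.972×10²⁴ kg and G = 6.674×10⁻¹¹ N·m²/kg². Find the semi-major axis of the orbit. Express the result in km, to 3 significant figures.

μ = GM = 6.674×10⁻¹¹ × 5.972×10²⁴ = 3.986×10¹⁴ m³/s².
r = 1.946×10⁷ m.
Vis-viva rearranged: 1/a = 2/r − v²/μ = 1.028×10⁻⁷ − 3.288×10⁻⁸ = 6.990×10⁻⁸ m⁻¹.
a = 1.431×10⁷ m = 14307 km.

a ≈ 14300 km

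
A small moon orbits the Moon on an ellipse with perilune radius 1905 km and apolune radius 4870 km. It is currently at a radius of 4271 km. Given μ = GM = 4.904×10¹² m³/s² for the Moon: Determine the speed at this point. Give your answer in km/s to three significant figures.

Semi-major axis a = (r_p + r_a)/2 = 3387.5 km = 3.388×10⁶ m.
Vis-viva: v² = μ(2/r − 1/a) = 4.904×10¹² × (4.683×10⁻⁷ − 2.952×10⁻⁷) = 8.487×10⁵ m²/s².
v = 921.3 m/s = 0.9213 km/s.

v ≈ 0.921 km/s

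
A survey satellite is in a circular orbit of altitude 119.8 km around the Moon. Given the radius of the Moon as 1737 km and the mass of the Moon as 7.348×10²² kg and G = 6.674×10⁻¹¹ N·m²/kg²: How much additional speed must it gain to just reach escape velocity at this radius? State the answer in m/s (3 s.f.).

Δv ≈ 673 m/s

μ = GM = 6.674×10⁻¹¹ × 7.348×10²² = 4.904×10¹² m³/s².
r = 1737 + 119.8 = 1856.8 km = 1.8568×10⁶ m.
Circular speed v_c = √(μ/r) = 1625 m/s.
Escape speed v_esc = √(2μ/r) = √2 × v_c = 2298 m/s.
Δv = v_esc − v_c = 673.2 m/s.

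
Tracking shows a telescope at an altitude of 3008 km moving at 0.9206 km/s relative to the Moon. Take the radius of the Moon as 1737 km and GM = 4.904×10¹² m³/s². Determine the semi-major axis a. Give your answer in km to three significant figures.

r = 1737 + 3008 = 4745.0 km = 4.745×10⁶ m.
Vis-viva rearranged: 1/a = 2/r − v²/μ = 4.215×10⁻⁷ − 1.728×10⁻⁷ = 2.487×10⁻⁷ m⁻¹.
a = 4.021×10⁶ m = 4021.3 km.

a ≈ 4020 km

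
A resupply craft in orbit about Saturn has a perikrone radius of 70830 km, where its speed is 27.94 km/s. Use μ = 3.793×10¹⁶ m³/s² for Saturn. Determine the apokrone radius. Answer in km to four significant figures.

apokrone radius ≈ 1.904×10⁵ km

r_p = 7.083×10⁷ m.
Specific energy ε = v²/2 − μ/r = -1.452×10⁸ J/kg, so a = −μ/(2ε) = 1.306×10⁸ m.
The apsides satisfy r_p + r_a = 2a, so the apokrone radius is 2a − r_p = 1.904×10⁸ m = 1.9042×10⁵ km.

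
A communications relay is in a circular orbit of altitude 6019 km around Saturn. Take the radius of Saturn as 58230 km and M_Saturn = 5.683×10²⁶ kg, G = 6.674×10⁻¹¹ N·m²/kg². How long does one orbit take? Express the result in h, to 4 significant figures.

μ = GM = 6.674×10⁻¹¹ × 5.683×10²⁶ = 3.793×10¹⁶ m³/s².
r = 58230 + 6019 = 64249 km = 6.4249×10⁷ m.
Kepler's third law: T = 2π√(r³/μ) = 2π√((6.425×10⁷)³ / 3.793×10¹⁶).
r³/μ = 6.993×10⁶ s², so T = 2π × 2.644×10³ = 1.661×10⁴ s.
Converting: 1.661×10⁴ s ÷ 3600 = 4.615 h.

T ≈ 4.615 h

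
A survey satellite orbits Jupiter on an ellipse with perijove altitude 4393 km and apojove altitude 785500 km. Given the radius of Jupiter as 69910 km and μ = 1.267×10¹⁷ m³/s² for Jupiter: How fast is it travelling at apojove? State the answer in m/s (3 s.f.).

r_p = 69910 + 4393 = 74303 km = 7.4303×10⁷ m.
r_a = 69910 + 785500 = 855410 km = 8.5541×10⁸ m.
Semi-major axis a = (r_p + r_a)/2 = 4.6486×10⁵ km = 4.649×10⁸ m.
Vis-viva: v² = μ(2/r − 1/a) = 1.267×10¹⁷ × (2.338×10⁻⁹ − 2.151×10⁻⁹) = 2.367×10⁷ m²/s².
v = 4866 m/s.

v ≈ 4870 m/s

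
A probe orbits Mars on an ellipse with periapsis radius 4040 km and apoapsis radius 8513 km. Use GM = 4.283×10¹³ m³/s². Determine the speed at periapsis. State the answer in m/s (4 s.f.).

Semi-major axis a = (r_p + r_a)/2 = 6276.5 km = 6.276×10⁶ m.
Vis-viva: v² = μ(2/r − 1/a) = 4.283×10¹³ × (4.950×10⁻⁷ − 1.593×10⁻⁷) = 1.438×10⁷ m²/s².
v = 3792 m/s.

v ≈ 3792 m/s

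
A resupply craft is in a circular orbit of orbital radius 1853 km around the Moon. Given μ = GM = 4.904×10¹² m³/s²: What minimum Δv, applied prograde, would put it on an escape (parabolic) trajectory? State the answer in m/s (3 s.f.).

r = 1853 km = 1.853×10⁶ m.
Circular speed v_c = √(μ/r) = 1627 m/s.
Escape speed v_esc = √(2μ/r) = √2 × v_c = 2301 m/s.
Δv = v_esc − v_c = 673.8 m/s.

Δv ≈ 674 m/s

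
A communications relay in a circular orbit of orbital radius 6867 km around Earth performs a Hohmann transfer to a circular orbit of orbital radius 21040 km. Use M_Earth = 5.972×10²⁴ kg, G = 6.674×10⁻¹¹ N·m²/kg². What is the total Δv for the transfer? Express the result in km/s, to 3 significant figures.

μ = GM = 6.674×10⁻¹¹ × 5.972×10²⁴ = 3.986×10¹⁴ m³/s².
r₁ = 6867 km = 6.867×10⁶ m.
r₂ = 21040 km = 2.104×10⁷ m.
Transfer ellipse a_t = (r₁ + r₂)/2 = 1.395×10⁷ m.
At r₁: circular v_c1 = √(μ/r₁) = 7619 m/s; transfer-perigee v_p = √[μ(2/r₁ − 1/a_t)] = 9355 m/s.
Δv₁ = v_p − v_c1 = 1737 m/s.
At r₂: circular v_c2 = √(μ/r₂) = 4352 m/s; transfer-apogee v_a = √[μ(2/r₂ − 1/a_t)] = 3053 m/s.
Δv₂ = v_c2 − v_a = 1299 m/s.
Total Δv = Δv₁ + Δv₂ = 3036 m/s = 3.036 km/s.

Δv_total ≈ 3.04 km/s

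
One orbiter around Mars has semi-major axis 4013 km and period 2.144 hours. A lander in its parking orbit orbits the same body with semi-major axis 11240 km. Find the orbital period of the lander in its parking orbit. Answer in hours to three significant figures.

Kepler's third law: T² ∝ a³, so T₂ = T₁ (a₂/a₁)^(3/2).
a₂/a₁ = 2.801, (a₂/a₁)^(3/2) = 4.688.
T₂ = 2.144 × 4.688 = 10.05 hours.

T₂ ≈ 10.1 hours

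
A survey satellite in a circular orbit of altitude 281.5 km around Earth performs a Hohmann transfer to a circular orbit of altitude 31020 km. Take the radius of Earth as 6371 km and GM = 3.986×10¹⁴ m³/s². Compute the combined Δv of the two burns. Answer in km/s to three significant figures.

r₁ = 6371 + 281.5 = 6652.5 km = 6.6525×10⁶ m.
r₂ = 6371 + 31020 = 37391 km = 3.7391×10⁷ m.
Transfer ellipse a_t = (r₁ + r₂)/2 = 2.202×10⁷ m.
At r₁: circular v_c1 = √(μ/r₁) = 7741 m/s; transfer-perigee v_p = √[μ(2/r₁ − 1/a_t)] = 10090 m/s.
Δv₁ = v_p − v_c1 = 2346 m/s.
At r₂: circular v_c2 = √(μ/r₂) = 3265 m/s; transfer-apogee v_a = √[μ(2/r₂ − 1/a_t)] = 1795 m/s.
Δv₂ = v_c2 − v_a = 1470 m/s.
Total Δv = Δv₁ + Δv₂ = 3816 m/s = 3.816 km/s.

Δv_total ≈ 3.82 km/s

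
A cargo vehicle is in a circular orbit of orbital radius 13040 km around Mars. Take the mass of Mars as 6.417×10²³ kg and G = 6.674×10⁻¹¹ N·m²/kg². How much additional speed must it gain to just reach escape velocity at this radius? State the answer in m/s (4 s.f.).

Δv ≈ 750.7 m/s

μ = GM = 6.674×10⁻¹¹ × 6.417×10²³ = 4.283×10¹³ m³/s².
r = 13040 km = 1.304×10⁷ m.
Circular speed v_c = √(μ/r) = 1812 m/s.
Escape speed v_esc = √(2μ/r) = √2 × v_c = 2563 m/s.
Δv = v_esc − v_c = 750.7 m/s.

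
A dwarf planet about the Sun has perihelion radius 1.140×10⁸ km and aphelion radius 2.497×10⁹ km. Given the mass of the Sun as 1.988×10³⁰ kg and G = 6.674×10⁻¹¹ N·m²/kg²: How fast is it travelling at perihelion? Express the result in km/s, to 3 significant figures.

μ = GM = 6.674×10⁻¹¹ × 1.988×10³⁰ = 1.327×10²⁰ m³/s².
Semi-major axis a = (r_p + r_a)/2 = 1.3055×10⁹ km = 1.306×10¹² m.
Vis-viva: v² = μ(2/r − 1/a) = 1.327×10²⁰ × (1.754×10⁻¹¹ − 7.660×10⁻¹³) = 2.226×10⁹ m²/s².
v = 47180 m/s = 47.18 km/s.

v ≈ 47.2 km/s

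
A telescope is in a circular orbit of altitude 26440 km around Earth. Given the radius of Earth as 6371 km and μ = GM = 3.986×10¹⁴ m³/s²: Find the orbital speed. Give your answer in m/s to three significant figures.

r = 6371 + 26440 = 32811 km = 3.2811×10⁷ m.
For a circular orbit v = √(μ/r) = √(3.986×10¹⁴ / 3.281×10⁷) = √(1.215×10⁷) = 3485 m/s.

v ≈ 3490 m/s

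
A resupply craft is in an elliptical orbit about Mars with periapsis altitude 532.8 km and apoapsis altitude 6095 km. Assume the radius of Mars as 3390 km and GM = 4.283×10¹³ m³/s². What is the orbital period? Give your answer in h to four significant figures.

r_p = 3390 + 532.8 = 3922.8 km = 3.9228×10⁶ m.
r_a = 3390 + 6095 = 9485.0 km = 9.4850×10⁶ m.
Semi-major axis a = (r_p + r_a)/2 = (3922.8 + 9485.0)/2 = 6703.9 km = 6.704×10⁶ m.
By Kepler's third law T = 2π√(a³/μ) = 2π × 2.652×10³ = 1.666×10⁴ s.
= 4.629 h.

T ≈ 4.629 h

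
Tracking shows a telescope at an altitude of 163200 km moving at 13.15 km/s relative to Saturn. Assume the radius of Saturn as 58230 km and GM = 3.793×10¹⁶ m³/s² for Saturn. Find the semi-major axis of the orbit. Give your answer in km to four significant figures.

r = 58230 + 163200 = 2.2143×10⁵ km = 2.214×10⁸ m.
Specific orbital energy ε = v²/2 − μ/r = (13150)²/2 − 3.793×10¹⁶/2.214×10⁸ = -8.483×10⁷ J/kg.
Since ε = −μ/(2a), a = −μ/(2ε) = 2.236×10⁸ m = 2.2355×10⁵ km.

a ≈ 2.236×10⁵ km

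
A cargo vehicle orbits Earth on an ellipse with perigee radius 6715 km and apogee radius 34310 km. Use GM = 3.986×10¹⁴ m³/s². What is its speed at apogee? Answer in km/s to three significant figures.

v ≈ 1.95 km/s

Semi-major axis a = (r_p + r_a)/2 = 20512 km = 2.051×10⁷ m.
Vis-viva: v² = μ(2/r − 1/a) = 3.986×10¹⁴ × (5.829×10⁻⁸ − 4.875×10⁻⁸) = 3.803×10⁶ m²/s².
v = 1950 m/s = 1.950 km/s.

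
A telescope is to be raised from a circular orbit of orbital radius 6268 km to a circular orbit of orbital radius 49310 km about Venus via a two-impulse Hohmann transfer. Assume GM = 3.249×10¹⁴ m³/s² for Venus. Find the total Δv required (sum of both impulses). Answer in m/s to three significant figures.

Δv_total ≈ 3740 m/s

r₁ = 6268 km = 6.268×10⁶ m.
r₂ = 49310 km = 4.931×10⁷ m.
Transfer ellipse a_t = (r₁ + r₂)/2 = 2.779×10⁷ m.
At r₁: circular v_c1 = √(μ/r₁) = 7200 m/s; transfer-periapsis v_p = √[μ(2/r₁ − 1/a_t)] = 9591 m/s.
Δv₁ = v_p − v_c1 = 2391 m/s.
At r₂: circular v_c2 = √(μ/r₂) = 2567 m/s; transfer-apoapsis v_a = √[μ(2/r₂ − 1/a_t)] = 1219 m/s.
Δv₂ = v_c2 − v_a = 1348 m/s.
Total Δv = Δv₁ + Δv₂ = 3739 m/s.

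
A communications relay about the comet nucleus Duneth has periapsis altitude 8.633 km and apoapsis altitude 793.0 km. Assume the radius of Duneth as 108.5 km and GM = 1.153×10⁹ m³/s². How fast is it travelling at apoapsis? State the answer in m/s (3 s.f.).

r_p = 108.5 + 8.633 = 117.13 km = 1.1713×10⁵ m.
r_a = 108.5 + 793.0 = 901.50 km = 9.0150×10⁵ m.
Semi-major axis a = (r_p + r_a)/2 = 509.32 km = 5.093×10⁵ m.
Vis-viva: v² = μ(2/r − 1/a) = 1.153×10⁹ × (2.219×10⁻⁶ − 1.963×10⁻⁶) = 2.941×10² m²/s².
v = 17.15 m/s.

v ≈ 17.2 m/s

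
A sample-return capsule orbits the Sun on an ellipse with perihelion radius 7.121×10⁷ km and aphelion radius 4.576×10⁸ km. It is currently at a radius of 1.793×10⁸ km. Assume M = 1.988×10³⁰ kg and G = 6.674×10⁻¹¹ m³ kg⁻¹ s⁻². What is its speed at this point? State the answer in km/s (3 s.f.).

v ≈ 31.3 km/s

μ = GM = 6.674×10⁻¹¹ × 1.988×10³⁰ = 1.327×10²⁰ m³/s².
Semi-major axis a = (r_p + r_a)/2 = 2.6440×10⁸ km = 2.644×10¹¹ m.
Vis-viva: v² = μ(2/r − 1/a) = 1.327×10²⁰ × (1.115×10⁻¹¹ − 3.782×10⁻¹²) = 9.782×10⁸ m²/s².
v = 31280 m/s = 31.28 km/s.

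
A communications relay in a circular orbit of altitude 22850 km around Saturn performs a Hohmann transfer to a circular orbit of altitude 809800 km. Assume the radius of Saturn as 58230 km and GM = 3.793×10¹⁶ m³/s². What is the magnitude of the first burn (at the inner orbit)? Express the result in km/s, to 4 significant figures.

Δv ≈ 7.623 km/s

r₁ = 58230 + 22850 = 81080 km = 8.1080×10⁷ m.
r₂ = 58230 + 809800 = 868030 km = 8.6803×10⁸ m.
Transfer ellipse a_t = (r₁ + r₂)/2 = 4.746×10⁸ m.
At r₁: circular v_c1 = √(μ/r₁) = 21630 m/s; transfer-perikrone v_p = √[μ(2/r₁ − 1/a_t)] = 29250 m/s.
Δv₁ = v_p − v_c1 = 7623 m/s.
= 7.623 km/s.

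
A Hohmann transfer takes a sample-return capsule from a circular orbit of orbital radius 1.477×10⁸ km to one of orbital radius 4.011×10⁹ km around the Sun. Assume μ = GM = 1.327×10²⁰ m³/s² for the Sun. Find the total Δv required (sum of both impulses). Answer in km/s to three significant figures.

Δv_total ≈ 15.9 km/s

r₁ = 1.477×10⁸ km = 1.477×10¹¹ m.
r₂ = 4.011×10⁹ km = 4.011×10¹² m.
Transfer ellipse a_t = (r₁ + r₂)/2 = 2.079×10¹² m.
At r₁: circular v_c1 = √(μ/r₁) = 29970 m/s; transfer-perihelion v_p = √[μ(2/r₁ − 1/a_t)] = 41630 m/s.
Δv₁ = v_p − v_c1 = 11660 m/s.
At r₂: circular v_c2 = √(μ/r₂) = 5752 m/s; transfer-aphelion v_a = √[μ(2/r₂ − 1/a_t)] = 1533 m/s.
Δv₂ = v_c2 − v_a = 4219 m/s.
Total Δv = Δv₁ + Δv₂ = 15870 m/s = 15.87 km/s.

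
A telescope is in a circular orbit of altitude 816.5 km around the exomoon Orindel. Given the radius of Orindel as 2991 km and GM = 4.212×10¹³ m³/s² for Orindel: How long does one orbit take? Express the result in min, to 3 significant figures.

T ≈ 120 min

r = 2991 + 816.5 = 3807.5 km = 3.8075×10⁶ m.
Kepler's third law: T = 2π√(r³/μ) = 2π√((3.808×10⁶)³ / 4.212×10¹³).
r³/μ = 1.310×10⁶ s², so T = 2π × 1.145×10³ = 7.193×10³ s.
Converting: 7.193×10³ s ÷ 60.00 = 119.9 min.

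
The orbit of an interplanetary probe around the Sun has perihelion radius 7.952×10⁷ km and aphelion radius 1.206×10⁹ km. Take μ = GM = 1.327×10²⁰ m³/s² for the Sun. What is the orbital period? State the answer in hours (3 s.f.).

T ≈ 78100 hours

Semi-major axis a = (r_p + r_a)/2 = (7.9520×10⁷ + 1.2060×10⁹)/2 = 6.4276×10⁸ km = 6.428×10¹¹ m.
By Kepler's third law T = 2π√(a³/μ) = 2π × 4.473×10⁷ = 2.811×10⁸ s.
= 78080 hours.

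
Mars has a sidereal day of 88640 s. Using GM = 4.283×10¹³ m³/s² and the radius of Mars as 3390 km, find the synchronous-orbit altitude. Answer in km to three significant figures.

h_sync ≈ 17000 km

A synchronous orbit has period T, so by Kepler's third law a = (μT²/4π²)^(1/3).
μT²/4π² = 4.283×10¹³ × (8.864×10⁴)² / 39.48 = 8.524×10²¹ m³.
a = 2.043×10⁷ m = 20428 km.
Altitude h = a − R = 20428 − 3390 = 17038 km.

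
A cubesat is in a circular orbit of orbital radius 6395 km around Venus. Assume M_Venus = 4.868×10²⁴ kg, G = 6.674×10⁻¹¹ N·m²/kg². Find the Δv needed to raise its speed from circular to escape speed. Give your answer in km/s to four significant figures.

μ = GM = 6.674×10⁻¹¹ × 4.868×10²⁴ = 3.249×10¹⁴ m³/s².
r = 6395 km = 6.395×10⁶ m.
Circular speed v_c = √(μ/r) = 7128 m/s.
Escape speed v_esc = √(2μ/r) = √2 × v_c = 10080 m/s.
Δv = v_esc − v_c = 2952 m/s = 2.952 km/s.

Δv ≈ 2.952 km/s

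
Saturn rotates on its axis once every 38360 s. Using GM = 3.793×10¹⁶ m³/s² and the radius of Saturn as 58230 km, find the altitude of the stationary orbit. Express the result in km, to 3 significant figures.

h_sync ≈ 54000 km

A synchronous orbit has period T, so by Kepler's third law a = (μT²/4π²)^(1/3).
μT²/4π² = 3.793×10¹⁶ × (3.836×10⁴)² / 39.48 = 1.414×10²⁴ m³.
a = 1.122×10⁸ m = 1.1223×10⁵ km.
Altitude h = a − R = 1.1223×10⁵ − 58230 = 54005 km.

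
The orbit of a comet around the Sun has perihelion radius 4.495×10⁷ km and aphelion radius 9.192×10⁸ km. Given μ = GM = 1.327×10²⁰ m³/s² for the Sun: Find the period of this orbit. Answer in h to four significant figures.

Semi-major axis a = (r_p + r_a)/2 = (4.4950×10⁷ + 9.1920×10⁸)/2 = 4.8208×10⁸ km = 4.821×10¹¹ m.
By Kepler's third law T = 2π√(a³/μ) = 2π × 2.906×10⁷ = 1.826×10⁸ s.
= 50710 h.

T ≈ 50710 h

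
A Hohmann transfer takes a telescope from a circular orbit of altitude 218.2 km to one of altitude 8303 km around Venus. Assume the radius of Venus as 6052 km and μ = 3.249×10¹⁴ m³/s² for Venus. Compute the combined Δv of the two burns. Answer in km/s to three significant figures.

r₁ = 6052 + 218.2 = 6270.2 km = 6.2702×10⁶ m.
r₂ = 6052 + 8303 = 14355 km = 1.4355×10⁷ m.
Transfer ellipse a_t = (r₁ + r₂)/2 = 1.031×10⁷ m.
At r₁: circular v_c1 = √(μ/r₁) = 7198 m/s; transfer-periapsis v_p = √[μ(2/r₁ − 1/a_t)] = 8493 m/s.
Δv₁ = v_p − v_c1 = 1294 m/s.
At r₂: circular v_c2 = √(μ/r₂) = 4757 m/s; transfer-apoapsis v_a = √[μ(2/r₂ − 1/a_t)] = 3710 m/s.
Δv₂ = v_c2 − v_a = 1048 m/s.
Total Δv = Δv₁ + Δv₂ = 2342 m/s = 2.342 km/s.

Δv_total ≈ 2.34 km/s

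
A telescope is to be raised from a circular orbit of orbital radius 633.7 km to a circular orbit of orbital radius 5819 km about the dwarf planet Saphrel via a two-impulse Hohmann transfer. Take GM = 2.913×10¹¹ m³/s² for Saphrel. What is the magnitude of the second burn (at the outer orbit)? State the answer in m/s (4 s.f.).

r₁ = 633.7 km = 6.337×10⁵ m.
r₂ = 5819 km = 5.819×10⁶ m.
Transfer ellipse a_t = (r₁ + r₂)/2 = 3.226×10⁶ m.
At r₁: circular v_c1 = √(μ/r₁) = 678.0 m/s; transfer-periapsis v_p = √[μ(2/r₁ − 1/a_t)] = 910.5 m/s.
At r₂: circular v_c2 = √(μ/r₂) = 223.7 m/s; transfer-apoapsis v_a = √[μ(2/r₂ − 1/a_t)] = 99.16 m/s.
Δv₂ = v_c2 − v_a = 124.6 m/s.

Δv ≈ 124.6 m/s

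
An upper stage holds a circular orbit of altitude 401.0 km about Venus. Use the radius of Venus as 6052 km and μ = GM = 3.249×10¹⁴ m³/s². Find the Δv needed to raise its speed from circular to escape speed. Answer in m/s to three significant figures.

Δv ≈ 2940 m/s

r = 6052 + 401.0 = 6453.0 km = 6.4530×10⁶ m.
Circular speed v_c = √(μ/r) = 7096 m/s.
Escape speed v_esc = √(2μ/r) = √2 × v_c = 10030 m/s.
Δv = v_esc − v_c = 2939 m/s.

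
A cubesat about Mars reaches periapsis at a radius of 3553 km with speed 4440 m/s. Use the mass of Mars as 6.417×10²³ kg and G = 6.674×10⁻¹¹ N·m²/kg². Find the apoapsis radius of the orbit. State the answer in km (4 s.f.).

μ = GM = 6.674×10⁻¹¹ × 6.417×10²³ = 4.283×10¹³ m³/s².
r_p = 3.553×10⁶ m.
Specific energy ε = v²/2 − μ/r = -2.197×10⁶ J/kg, so a = −μ/(2ε) = 9.747×10⁶ m.
The apsides satisfy r_p + r_a = 2a, so the apoapsis radius is 2a − r_p = 1.594×10⁷ m = 15941 km.

apoapsis radius ≈ 15940 km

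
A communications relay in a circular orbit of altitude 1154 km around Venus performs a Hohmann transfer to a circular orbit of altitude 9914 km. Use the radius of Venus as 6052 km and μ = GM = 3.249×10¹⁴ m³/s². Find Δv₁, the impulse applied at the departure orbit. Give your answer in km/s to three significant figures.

Δv ≈ 1.17 km/s

r₁ = 6052 + 1154 = 7206.0 km = 7.2060×10⁶ m.
r₂ = 6052 + 9914 = 15966 km = 1.5966×10⁷ m.
Transfer ellipse a_t = (r₁ + r₂)/2 = 1.159×10⁷ m.
At r₁: circular v_c1 = √(μ/r₁) = 6715 m/s; transfer-periapsis v_p = √[μ(2/r₁ − 1/a_t)] = 7882 m/s.
Δv₁ = v_p − v_c1 = 1168 m/s.
= 1.168 km/s.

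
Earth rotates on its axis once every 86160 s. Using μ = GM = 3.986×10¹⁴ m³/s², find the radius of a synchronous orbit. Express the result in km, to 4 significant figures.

r_sync ≈ 42160 km

A synchronous orbit has period T, so by Kepler's third law a = (μT²/4π²)^(1/3).
μT²/4π² = 3.986×10¹⁴ × (8.616×10⁴)² / 39.48 = 7.495×10²² m³.
a = 4.216×10⁷ m = 42163 km.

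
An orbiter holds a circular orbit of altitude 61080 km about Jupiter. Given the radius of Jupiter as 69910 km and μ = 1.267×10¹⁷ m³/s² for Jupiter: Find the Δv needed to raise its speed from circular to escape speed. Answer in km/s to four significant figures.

r = 69910 + 61080 = 130990 km = 1.3099×10⁸ m.
Circular speed v_c = √(μ/r) = 31100 m/s.
Escape speed v_esc = √(2μ/r) = √2 × v_c = 43980 m/s.
Δv = v_esc − v_c = 12880 m/s = 12.88 km/s.

Δv ≈ 12.88 km/s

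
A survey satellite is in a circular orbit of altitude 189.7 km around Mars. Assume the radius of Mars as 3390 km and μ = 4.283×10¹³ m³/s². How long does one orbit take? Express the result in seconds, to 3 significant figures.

T ≈ 6500 seconds

r = 3390 + 189.7 = 3579.7 km = 3.5797×10⁶ m.
Kepler's third law: T = 2π√(r³/μ) = 2π√((3.580×10⁶)³ / 4.283×10¹³).
r³/μ = 1.071×10⁶ s², so T = 2π × 1.035×10³ = 6.502×10³ s.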